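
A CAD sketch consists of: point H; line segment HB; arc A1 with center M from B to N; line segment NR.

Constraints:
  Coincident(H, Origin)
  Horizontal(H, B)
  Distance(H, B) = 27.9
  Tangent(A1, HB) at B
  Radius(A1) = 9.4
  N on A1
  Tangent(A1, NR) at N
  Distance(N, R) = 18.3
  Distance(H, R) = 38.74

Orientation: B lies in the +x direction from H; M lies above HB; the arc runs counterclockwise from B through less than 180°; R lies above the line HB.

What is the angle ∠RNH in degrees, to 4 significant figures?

76.96°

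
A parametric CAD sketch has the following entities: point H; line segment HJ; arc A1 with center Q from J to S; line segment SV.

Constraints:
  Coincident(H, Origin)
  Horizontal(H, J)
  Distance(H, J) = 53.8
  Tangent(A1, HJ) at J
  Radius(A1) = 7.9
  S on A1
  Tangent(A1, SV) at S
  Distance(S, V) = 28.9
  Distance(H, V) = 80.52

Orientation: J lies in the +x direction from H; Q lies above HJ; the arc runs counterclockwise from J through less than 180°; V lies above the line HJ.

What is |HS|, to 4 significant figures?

60.76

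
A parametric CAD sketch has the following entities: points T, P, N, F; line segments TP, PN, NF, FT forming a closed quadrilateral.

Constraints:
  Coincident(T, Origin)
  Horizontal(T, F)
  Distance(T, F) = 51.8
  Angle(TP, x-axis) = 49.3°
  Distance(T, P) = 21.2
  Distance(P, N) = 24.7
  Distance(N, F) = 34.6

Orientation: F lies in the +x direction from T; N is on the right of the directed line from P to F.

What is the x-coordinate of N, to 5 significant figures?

18.195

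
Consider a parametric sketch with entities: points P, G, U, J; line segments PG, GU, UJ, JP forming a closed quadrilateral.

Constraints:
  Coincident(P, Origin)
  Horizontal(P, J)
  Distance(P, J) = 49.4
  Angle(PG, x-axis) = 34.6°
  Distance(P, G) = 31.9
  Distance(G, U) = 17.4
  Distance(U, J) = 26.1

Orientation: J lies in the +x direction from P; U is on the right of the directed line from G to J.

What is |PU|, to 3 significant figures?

23.3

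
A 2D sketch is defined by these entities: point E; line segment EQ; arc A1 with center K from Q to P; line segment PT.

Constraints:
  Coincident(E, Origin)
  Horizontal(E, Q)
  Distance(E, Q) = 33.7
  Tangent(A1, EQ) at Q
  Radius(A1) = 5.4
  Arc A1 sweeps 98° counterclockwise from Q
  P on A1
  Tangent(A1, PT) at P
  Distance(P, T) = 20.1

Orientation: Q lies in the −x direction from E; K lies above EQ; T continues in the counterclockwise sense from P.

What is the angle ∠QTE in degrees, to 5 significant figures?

55.678°

On A1, Q sits at bearing -90° from K; a 98° counterclockwise sweep puts P at bearing 8°, so P = K + 5.4·(cos 8°, sin 8°) = (-28.353, 6.1515). The tangent condition forces KP to be normal to PT, so PT runs along (−sin 8°, cos 8°); with |PT| = 20.1, T = (-31.150, 26.056). Then cos ∠QTE = TQ·TE / (|TQ||TE|), giving 55.678°.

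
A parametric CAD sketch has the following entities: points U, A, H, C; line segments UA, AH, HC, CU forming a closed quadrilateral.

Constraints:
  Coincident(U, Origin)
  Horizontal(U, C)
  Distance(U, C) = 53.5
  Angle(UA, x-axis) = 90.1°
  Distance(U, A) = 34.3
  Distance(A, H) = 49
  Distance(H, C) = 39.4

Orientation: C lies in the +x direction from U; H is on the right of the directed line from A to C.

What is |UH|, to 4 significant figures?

19.98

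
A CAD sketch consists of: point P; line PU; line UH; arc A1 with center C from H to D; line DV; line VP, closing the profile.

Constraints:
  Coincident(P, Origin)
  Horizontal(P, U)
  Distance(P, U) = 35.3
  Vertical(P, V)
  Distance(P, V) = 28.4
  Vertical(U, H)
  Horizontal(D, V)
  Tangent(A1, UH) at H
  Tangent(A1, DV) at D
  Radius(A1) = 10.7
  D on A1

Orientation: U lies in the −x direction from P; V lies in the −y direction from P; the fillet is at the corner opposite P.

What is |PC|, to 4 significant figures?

30.31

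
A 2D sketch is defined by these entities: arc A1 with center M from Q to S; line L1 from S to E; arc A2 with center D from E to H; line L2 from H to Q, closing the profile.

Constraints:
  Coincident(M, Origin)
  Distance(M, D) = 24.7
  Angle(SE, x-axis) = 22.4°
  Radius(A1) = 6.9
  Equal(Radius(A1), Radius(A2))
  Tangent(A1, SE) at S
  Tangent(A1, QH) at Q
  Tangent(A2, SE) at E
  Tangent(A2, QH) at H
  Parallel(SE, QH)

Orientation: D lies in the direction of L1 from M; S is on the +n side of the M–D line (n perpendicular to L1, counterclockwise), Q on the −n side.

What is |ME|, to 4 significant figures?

25.65

The slot axis is L1's direction at 22.4°, so u = (cos 22.4°, sin 22.4°) = (0.9245, 0.3811) and n = (−sin 22.4°, cos 22.4°) = (-0.3811, 0.9245). M is at the origin and D lies 24.7 along u from M, so D = 24.7·u = (22.84, 9.412). Tangency of A1 to both parallel lines with radius 6.9 puts S and Q at M ± 6.9·n: S = (-2.629, 6.379), Q = (2.629, -6.379). Equal radii place E and H the same way about D: E = D + 6.9·n = (20.21, 15.79), H = D − 6.9·n = (25.47, 3.033). Then |ME| = |E − M| = 25.65.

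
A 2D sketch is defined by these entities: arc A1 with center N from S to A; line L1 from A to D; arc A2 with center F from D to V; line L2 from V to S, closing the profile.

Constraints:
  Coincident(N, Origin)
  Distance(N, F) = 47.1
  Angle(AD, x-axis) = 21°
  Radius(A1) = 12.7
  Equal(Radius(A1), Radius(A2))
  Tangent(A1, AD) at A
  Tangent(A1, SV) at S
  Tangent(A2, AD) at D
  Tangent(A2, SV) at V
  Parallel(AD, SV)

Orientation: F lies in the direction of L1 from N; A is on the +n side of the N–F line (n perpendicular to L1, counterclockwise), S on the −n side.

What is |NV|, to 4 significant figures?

48.78

The slot axis is L1's direction at 21.0°, so u = (cos 21.0°, sin 21.0°) = (0.9336, 0.3584) and n = (−sin 21.0°, cos 21.0°) = (-0.3584, 0.9336). N is at the origin and F lies 47.1 along u from N, so F = 47.1·u = (43.97, 16.88). Tangency of A1 to both parallel lines with radius 12.7 puts A and S at N ± 12.7·n: A = (-4.551, 11.86), S = (4.551, -11.86). Equal radii place D and V the same way about F: D = F + 12.7·n = (39.42, 28.74), V = F − 12.7·n = (48.52, 5.023). Then |NV| = |V − N| = 48.78.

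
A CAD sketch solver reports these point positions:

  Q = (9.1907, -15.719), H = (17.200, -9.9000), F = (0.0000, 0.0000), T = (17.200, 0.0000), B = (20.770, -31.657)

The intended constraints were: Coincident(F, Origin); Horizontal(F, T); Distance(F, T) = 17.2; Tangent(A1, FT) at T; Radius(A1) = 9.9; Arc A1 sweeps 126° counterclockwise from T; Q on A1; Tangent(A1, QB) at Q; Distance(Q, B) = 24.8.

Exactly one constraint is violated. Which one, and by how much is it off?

Distance(Q, B) = 24.8 — off by 5.10.

F = (0.00, 0.00) ✓; F.y = 0.00, T.y = 0.00 ✓; |FT| = 17.20 ✓; ∠(HT, TF) = 90.00° ✓; |HT| = 9.900 ✓; bearing(H→Q) − bearing(H→T) = 126.0° ✓; |HQ| = 9.900 ✓; ∠(HQ, QB) = 90.00° ✓; |QB| = 19.70 ✗.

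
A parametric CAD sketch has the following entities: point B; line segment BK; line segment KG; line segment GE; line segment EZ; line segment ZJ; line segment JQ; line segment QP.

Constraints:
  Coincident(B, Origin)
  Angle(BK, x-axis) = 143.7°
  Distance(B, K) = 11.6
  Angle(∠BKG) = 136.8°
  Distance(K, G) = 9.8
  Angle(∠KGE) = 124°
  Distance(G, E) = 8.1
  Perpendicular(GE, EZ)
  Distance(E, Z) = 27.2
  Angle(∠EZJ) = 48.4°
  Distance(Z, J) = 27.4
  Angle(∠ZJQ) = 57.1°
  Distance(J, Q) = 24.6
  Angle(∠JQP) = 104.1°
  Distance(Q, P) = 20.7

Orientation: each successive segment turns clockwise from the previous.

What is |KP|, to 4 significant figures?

29.69

B is at the origin; BK runs at 143.7° with length 11.6, so K = (-9.349, 6.867). ∠BKG = 136.8° gives KG at 100.5° from the x-axis; with |KG| = 9.8, G = (-11.13, 16.50). ∠KGE = 124.0° gives GE at 44.50° from the x-axis; with |GE| = 8.1, E = (-5.357, 22.18). The perpendicularity gives EZ at right angles to GE, so EZ runs at -45.50°; with |EZ| = 27.2, Z = (13.71, 2.780). ∠EZJ = 48.4° gives ZJ at -177.1° from the x-axis; with |ZJ| = 27.4, J = (-13.66, 1.394). ∠ZJQ = 57.1° gives JQ at 60.00° from the x-axis; with |JQ| = 24.6, Q = (-1.358, 22.70). ∠JQP = 104.1° gives QP at -15.90° from the x-axis; with |QP| = 20.7, P = (18.55, 17.03). Then |KP| = |P − K| = 29.69.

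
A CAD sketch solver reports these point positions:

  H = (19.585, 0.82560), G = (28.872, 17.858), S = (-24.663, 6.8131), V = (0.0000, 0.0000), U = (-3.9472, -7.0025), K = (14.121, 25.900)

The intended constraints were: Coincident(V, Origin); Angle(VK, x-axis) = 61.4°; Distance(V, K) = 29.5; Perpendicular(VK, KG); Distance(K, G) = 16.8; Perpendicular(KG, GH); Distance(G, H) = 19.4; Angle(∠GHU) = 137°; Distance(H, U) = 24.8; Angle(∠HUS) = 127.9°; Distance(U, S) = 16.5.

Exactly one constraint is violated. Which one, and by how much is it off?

Distance(U, S) = 16.5 — off by 8.40.

V = (0.00, 0.00) ✓; VK at 61.40° ✓; |VK| = 29.50 ✓; ∠(VK, KG) = 90.00° ✓; |KG| = 16.80 ✓; ∠(KG, GH) = 90.00° ✓; |GH| = 19.40 ✓; ∠GHU = 137.0° ✓; |HU| = 24.80 ✓; ∠HUS = 127.9° ✓; |US| = 24.90 ✗.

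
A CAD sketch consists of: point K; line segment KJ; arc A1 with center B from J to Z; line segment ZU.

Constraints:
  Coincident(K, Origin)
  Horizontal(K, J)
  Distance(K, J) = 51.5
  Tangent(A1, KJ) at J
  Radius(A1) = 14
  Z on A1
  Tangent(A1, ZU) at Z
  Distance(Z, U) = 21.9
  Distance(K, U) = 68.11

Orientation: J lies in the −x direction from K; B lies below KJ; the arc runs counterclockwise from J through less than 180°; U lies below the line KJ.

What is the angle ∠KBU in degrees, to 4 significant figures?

113.7°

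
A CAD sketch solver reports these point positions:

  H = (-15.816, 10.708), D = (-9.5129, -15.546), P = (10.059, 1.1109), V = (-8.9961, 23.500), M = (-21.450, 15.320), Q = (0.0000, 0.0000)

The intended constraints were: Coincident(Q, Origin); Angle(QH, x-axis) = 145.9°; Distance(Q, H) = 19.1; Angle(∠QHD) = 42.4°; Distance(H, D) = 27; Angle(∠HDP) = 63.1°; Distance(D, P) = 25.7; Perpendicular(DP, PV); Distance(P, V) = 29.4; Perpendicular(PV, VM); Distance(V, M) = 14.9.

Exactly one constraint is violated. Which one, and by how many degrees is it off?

Perpendicular(PV, VM) — off by 7.10°.

Q = (0.00, 0.00) ✓; QH at 145.9° ✓; |QH| = 19.10 ✓; ∠QHD = 42.40° ✓; |HD| = 27.00 ✓; ∠HDP = 63.10° ✓; |DP| = 25.70 ✓; ∠(DP, PV) = 90.00° ✓; |PV| = 29.40 ✓; ∠(PV, VM) = 82.90° ✗; |VM| = 14.90 ✓.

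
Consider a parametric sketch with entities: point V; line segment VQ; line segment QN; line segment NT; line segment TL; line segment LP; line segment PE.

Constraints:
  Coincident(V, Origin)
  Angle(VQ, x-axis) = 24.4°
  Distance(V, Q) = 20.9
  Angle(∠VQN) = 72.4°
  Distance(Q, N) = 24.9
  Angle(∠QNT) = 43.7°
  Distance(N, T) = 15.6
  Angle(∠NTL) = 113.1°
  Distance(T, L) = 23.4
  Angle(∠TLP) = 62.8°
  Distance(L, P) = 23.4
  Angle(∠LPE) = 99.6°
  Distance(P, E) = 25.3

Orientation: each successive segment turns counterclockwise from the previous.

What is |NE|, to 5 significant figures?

5.4228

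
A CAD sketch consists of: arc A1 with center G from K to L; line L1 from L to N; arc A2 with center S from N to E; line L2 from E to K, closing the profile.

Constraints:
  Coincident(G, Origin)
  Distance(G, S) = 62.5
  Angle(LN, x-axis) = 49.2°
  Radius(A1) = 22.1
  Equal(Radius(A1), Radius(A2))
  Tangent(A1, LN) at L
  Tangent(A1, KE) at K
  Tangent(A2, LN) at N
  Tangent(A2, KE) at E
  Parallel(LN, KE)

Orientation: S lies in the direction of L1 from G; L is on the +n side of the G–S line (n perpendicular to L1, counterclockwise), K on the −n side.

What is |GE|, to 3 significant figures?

66.3

The slot axis is L1's direction at 49.2°, so u = (cos 49.2°, sin 49.2°) = (0.653, 0.757) and n = (−sin 49.2°, cos 49.2°) = (-0.757, 0.653). G is at the origin and S lies 62.5 along u from G, so S = 62.5·u = (40.8, 47.3). Tangency of A1 to both parallel lines with radius 22.1 puts L and K at G ± 22.1·n: L = (-16.7, 14.4), K = (16.7, -14.4). Equal radii place N and E the same way about S: N = S + 22.1·n = (24.1, 61.8), E = S − 22.1·n = (57.6, 32.9). Then |GE| = |E − G| = 66.3.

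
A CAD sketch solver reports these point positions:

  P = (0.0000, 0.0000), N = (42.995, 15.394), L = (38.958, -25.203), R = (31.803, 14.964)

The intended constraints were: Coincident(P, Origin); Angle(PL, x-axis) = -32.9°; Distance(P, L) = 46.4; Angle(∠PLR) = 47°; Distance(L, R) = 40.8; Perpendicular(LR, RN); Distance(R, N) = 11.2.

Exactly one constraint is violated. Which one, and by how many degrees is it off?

Perpendicular(LR, RN) — off by 7.90°.

P = (0.00, 0.00) ✓; PL at -32.90° ✓; |PL| = 46.40 ✓; ∠PLR = 47.00° ✓; |LR| = 40.80 ✓; ∠(LR, RN) = 97.90° ✗; |RN| = 11.20 ✓.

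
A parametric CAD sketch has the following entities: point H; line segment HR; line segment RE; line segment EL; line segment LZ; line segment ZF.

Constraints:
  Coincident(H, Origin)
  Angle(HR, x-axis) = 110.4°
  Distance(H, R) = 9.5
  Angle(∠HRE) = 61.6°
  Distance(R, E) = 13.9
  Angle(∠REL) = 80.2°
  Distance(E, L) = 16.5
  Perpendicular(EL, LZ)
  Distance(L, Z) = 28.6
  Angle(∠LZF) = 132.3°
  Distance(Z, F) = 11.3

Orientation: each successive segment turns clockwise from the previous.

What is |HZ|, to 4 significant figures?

21.82

H is at the origin; HR runs at 110.4° with length 9.5, so R = (-3.311, 8.904). ∠HRE = 61.6° gives RE at -8.000° from the x-axis; with |RE| = 13.9, E = (10.45, 6.970). ∠REL = 80.2° gives EL at -107.8° from the x-axis; with |EL| = 16.5, L = (5.409, -8.740). EL ⟂ LZ, so LZ runs at 162.2°; with |LZ| = 28.6, Z = (-21.82, 0.002424). Then |HZ| = |Z − H| = 21.82.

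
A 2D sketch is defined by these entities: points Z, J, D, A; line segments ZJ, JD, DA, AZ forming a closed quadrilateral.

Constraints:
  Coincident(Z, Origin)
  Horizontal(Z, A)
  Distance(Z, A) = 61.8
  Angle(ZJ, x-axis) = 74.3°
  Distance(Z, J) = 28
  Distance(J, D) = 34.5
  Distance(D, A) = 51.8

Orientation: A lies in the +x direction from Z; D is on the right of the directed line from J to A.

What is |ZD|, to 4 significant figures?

12.88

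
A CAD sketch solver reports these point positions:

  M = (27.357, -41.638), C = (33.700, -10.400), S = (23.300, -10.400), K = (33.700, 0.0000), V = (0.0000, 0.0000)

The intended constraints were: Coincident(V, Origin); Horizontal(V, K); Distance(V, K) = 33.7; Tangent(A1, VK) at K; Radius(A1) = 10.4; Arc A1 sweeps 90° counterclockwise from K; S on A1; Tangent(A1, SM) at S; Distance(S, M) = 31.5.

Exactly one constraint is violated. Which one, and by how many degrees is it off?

Tangent(A1, SM) at S — off by 7.40°.

V = (0.00, 0.00) ✓; V.y = 0.00, K.y = 0.00 ✓; |VK| = 33.70 ✓; ∠(CK, KV) = 90.00° ✓; |CK| = 10.40 ✓; bearing(C→S) − bearing(C→K) = 90.00° ✓; |CS| = 10.40 ✓; ∠(CS, SM) = 82.60° ✗; |SM| = 31.50 ✓.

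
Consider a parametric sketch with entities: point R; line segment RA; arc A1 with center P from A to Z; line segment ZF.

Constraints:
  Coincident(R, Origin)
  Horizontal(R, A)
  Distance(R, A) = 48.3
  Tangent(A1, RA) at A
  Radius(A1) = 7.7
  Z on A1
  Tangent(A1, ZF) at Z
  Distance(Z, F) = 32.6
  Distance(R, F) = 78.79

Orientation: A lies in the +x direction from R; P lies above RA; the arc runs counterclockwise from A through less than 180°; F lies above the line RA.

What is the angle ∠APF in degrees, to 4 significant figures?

133.8°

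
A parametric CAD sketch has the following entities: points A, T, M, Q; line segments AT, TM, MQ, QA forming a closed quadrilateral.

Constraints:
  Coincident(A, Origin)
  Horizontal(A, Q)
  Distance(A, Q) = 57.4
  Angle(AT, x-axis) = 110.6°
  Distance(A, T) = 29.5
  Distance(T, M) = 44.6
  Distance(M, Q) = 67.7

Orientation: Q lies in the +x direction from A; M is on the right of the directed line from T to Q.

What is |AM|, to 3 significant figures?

18.8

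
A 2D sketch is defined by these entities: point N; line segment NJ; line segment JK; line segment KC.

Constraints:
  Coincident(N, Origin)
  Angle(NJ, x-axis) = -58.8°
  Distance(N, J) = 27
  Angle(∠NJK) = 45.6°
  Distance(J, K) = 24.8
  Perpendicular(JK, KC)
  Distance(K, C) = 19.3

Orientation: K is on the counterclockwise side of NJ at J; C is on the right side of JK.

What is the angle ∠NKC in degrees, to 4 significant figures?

163.0°

N is at the origin; NJ runs at -58.8° with length 27.0, so J = 27.0·(cos -58.8°, sin -58.8°) = (13.99, -23.09). ∠NJK = 45.6°, so JK runs at -58.8° + (180° − 45.6°) = 75.60° from the x-axis; with |JK| = 24.8, K = J + 24.8·(cos 75.60°, sin 75.60°) = (20.15, 0.9260). The perpendicularity gives KC at right angles to JK; with |KC| = 19.3 on the right of JK, C = K + 19.3·(0.9686, -0.2487) = (38.85, -3.874). Then cos ∠NKC = KN·KC / (|KN||KC|), giving 163.0°.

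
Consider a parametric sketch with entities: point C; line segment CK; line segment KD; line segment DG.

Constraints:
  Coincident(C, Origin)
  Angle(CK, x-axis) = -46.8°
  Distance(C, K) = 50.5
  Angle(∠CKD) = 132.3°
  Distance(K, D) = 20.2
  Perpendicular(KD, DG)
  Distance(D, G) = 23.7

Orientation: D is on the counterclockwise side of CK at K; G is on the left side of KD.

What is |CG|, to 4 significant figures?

55.88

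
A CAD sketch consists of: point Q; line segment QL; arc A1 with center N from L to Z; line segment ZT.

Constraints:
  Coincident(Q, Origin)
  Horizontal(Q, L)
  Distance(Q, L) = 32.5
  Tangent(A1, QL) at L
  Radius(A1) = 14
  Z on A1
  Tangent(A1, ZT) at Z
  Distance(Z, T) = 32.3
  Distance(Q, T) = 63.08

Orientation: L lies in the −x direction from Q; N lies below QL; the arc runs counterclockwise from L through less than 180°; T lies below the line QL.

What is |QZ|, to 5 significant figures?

49.120

Checks: ∠(NL, LQ) = 90.00° ✓; |NZ| = 14.00 ✓; ∠(NZ, ZT) = 90.00° ✓; |ZT| = 32.30 ✓; |QT| = 63.08 ✓.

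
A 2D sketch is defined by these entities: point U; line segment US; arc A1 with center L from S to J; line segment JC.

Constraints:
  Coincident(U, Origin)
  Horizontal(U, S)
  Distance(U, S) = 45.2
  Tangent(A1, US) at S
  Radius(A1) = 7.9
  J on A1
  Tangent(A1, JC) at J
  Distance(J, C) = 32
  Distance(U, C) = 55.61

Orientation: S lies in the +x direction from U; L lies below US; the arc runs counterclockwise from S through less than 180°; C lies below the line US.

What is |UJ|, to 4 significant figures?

38.19

U is at the origin; U and S share the same y with |US| = 45.2 and S on the +x side, so S = (45.20, 0.000). The tangent condition forces LS to be normal to US, so L = S + (0, -7.9) = (45.20, -7.900). Since LJ ⟂ JC (tangency), |LC| = √(7.9² + 32.0²) = 32.96 regardless of where J sits on A1. So C lies on both circle(U, 55.61) and circle(L, 32.96); the below-US intersection is C = (38.46, -40.16). J is the foot of the tangent from C: J = (37.31, -8.185).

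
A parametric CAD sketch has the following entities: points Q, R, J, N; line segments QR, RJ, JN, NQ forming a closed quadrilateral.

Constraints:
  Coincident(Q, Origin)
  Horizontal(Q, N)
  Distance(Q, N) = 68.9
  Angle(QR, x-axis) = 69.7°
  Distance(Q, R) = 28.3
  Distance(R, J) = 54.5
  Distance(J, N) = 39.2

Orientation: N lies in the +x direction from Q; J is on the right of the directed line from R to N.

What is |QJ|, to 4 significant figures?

41.79

Checks: |RJ| = 54.50 ✓; |JN| = 39.20 ✓.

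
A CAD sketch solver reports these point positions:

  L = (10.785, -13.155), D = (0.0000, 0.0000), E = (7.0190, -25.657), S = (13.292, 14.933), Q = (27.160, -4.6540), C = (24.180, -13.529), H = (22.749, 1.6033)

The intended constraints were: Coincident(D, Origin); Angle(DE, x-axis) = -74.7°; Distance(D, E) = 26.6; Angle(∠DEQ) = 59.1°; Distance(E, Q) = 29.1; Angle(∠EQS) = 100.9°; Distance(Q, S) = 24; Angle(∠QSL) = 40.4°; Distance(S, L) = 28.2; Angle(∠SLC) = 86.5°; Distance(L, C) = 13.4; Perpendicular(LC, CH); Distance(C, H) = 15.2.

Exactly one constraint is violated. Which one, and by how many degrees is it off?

Perpendicular(LC, CH) — off by 7.00°.

D = (0.00, 0.00) ✓; DE at -74.70° ✓; |DE| = 26.60 ✓; ∠DEQ = 59.10° ✓; |EQ| = 29.10 ✓; ∠EQS = 100.9° ✓; |QS| = 24.00 ✓; ∠QSL = 40.40° ✓; |SL| = 28.20 ✓; ∠SLC = 86.50° ✓; |LC| = 13.40 ✓; ∠(LC, CH) = 97.00° ✗; |CH| = 15.20 ✓.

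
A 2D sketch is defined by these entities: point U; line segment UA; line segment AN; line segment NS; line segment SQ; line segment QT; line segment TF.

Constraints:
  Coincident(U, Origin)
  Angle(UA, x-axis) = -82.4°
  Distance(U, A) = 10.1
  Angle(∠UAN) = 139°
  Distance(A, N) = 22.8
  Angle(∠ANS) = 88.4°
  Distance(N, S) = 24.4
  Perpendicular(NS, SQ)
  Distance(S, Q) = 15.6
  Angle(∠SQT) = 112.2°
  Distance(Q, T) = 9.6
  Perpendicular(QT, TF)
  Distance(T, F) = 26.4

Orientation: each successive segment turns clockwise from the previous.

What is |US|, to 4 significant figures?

34.64

U is at the origin; UA runs at -82.4° with length 10.1, so A = (1.336, -10.01). ∠UAN = 139.0° gives AN at -123.4° from the x-axis; with |AN| = 22.8, N = (-11.22, -29.05). ∠ANS = 88.4° gives NS at 145.0° from the x-axis; with |NS| = 24.4, S = (-31.20, -15.05). Then |US| = |S − U| = 34.64.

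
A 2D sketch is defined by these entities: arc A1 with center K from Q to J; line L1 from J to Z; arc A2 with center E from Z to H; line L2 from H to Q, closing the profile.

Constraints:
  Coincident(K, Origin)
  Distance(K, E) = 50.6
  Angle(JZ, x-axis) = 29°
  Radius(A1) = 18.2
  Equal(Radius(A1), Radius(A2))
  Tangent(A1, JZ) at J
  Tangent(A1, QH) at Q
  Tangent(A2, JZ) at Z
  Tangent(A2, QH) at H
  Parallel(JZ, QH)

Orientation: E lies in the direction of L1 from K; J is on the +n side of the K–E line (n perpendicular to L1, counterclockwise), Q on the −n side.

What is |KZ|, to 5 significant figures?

53.774

The slot axis is L1's direction at 29.0°, so u = (cos 29.0°, sin 29.0°) = (0.87462, 0.48481) and n = (−sin 29.0°, cos 29.0°) = (-0.48481, 0.87462). K is at the origin and E lies 50.6 along u from K, so E = 50.6·u = (44.256, 24.531). Tangency of A1 to both parallel lines with radius 18.2 puts J and Q at K ± 18.2·n: J = (-8.8235, 15.918), Q = (8.8235, -15.918). Equal radii place Z and H the same way about E: Z = E + 18.2·n = (35.432, 40.449), H = E − 18.2·n = (53.079, 8.6133). Then |KZ| = |Z − K| = 53.774.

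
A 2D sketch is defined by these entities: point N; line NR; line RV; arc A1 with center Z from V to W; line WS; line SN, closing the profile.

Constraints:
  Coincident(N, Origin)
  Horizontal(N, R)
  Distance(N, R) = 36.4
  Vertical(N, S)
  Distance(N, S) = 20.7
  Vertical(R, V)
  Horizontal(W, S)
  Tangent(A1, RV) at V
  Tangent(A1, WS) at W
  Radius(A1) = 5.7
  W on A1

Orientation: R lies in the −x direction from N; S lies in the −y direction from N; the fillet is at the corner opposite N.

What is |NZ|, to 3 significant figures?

34.2

N is at the origin; NR is horizontal with |NR| = 36.4 and R on the −x side, so R = (-36.4, 0.00). N and S share the same x with |NS| = 20.7 and S on the −y side, so S = (0.00, -20.7). The virtual corner opposite N is at (-36.4, -20.7). Since A1 is tangent to RV there, ZV ⟂ RV and A1 meets WS tangentially, so ZW is at right angles to WS, with radius 5.7, so the center Z sits 5.7 in from both sides at Z = (-30.7, -15.0). Then |NZ| = |Z − N| = 34.2.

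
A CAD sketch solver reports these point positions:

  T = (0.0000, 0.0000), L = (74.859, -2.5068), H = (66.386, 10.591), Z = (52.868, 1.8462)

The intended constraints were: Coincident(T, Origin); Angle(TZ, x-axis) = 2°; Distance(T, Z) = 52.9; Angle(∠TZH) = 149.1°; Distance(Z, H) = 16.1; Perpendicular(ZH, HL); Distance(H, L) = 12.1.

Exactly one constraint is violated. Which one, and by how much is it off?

Distance(H, L) = 12.1 — off by 3.50.

T = (0.00, 0.00) ✓; TZ at 2.000° ✓; |TZ| = 52.90 ✓; ∠TZH = 149.1° ✓; |ZH| = 16.10 ✓; ∠(ZH, HL) = 90.00° ✓; |HL| = 15.60 ✗.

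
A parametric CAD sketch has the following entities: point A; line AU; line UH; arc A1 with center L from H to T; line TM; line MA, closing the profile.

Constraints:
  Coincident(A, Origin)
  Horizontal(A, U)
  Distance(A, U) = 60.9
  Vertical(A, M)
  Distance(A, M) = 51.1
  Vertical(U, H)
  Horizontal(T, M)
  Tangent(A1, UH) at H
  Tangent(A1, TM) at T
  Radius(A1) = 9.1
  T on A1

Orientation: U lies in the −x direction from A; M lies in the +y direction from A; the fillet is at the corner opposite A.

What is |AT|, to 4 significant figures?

72.76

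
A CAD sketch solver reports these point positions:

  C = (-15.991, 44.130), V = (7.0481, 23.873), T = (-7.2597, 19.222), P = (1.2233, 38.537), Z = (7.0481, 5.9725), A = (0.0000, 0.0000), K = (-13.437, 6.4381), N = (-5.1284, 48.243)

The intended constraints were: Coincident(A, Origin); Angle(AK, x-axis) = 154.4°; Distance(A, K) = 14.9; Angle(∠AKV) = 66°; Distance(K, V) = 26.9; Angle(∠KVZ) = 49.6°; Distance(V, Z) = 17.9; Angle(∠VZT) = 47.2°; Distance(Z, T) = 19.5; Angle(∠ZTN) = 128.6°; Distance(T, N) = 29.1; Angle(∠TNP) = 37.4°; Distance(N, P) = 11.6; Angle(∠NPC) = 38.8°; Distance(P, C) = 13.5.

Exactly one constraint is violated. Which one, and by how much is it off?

Distance(P, C) = 13.5 — off by 4.60.

A = (0.00, 0.00) ✓; AK at 154.4° ✓; |AK| = 14.90 ✓; ∠AKV = 66.00° ✓; |KV| = 26.90 ✓; ∠KVZ = 49.60° ✓; |VZ| = 17.90 ✓; ∠VZT = 47.20° ✓; |ZT| = 19.50 ✓; ∠ZTN = 128.6° ✓; |TN| = 29.10 ✓; ∠TNP = 37.40° ✓; |NP| = 11.60 ✓; ∠NPC = 38.80° ✓; |PC| = 18.10 ✗.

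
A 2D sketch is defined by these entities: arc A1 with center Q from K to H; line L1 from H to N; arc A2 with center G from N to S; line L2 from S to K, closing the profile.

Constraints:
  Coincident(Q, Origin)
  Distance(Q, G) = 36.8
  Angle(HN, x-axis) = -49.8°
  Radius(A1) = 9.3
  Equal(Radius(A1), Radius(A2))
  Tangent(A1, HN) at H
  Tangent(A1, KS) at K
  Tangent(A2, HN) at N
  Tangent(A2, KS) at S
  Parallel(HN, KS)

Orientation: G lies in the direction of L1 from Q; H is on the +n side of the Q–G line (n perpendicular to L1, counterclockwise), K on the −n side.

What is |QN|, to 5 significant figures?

37.957

Tangency of A1 to both parallel lines with radius 9.3 puts H and K at Q ± 9.3·n: H = (7.1033, 6.0028), K = (-7.1033, -6.0028). Equal radii place N and S the same way about G: N = G + 9.3·n = (30.856, -22.105), S = G − 9.3·n = (16.650, -34.110). Then |QN| = |N − Q| = 37.957.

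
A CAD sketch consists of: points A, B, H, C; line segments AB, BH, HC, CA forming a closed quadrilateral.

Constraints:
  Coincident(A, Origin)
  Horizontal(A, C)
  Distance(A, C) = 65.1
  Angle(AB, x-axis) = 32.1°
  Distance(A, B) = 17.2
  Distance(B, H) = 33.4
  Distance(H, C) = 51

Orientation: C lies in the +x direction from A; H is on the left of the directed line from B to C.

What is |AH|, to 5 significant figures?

49.250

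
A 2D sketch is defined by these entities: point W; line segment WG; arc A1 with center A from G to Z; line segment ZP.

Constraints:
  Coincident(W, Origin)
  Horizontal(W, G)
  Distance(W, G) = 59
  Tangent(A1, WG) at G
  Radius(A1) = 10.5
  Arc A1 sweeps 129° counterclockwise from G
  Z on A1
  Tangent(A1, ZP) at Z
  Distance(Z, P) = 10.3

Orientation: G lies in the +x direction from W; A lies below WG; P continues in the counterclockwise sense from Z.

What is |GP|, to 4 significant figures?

25.17

W is at the origin; WG is horizontal with |WG| = 59.0 and G on the +x side, so G = (59.00, 0.000). The tangent condition forces AG to be normal to WG, so A = G + (0, -10.5) = (59.00, -10.50). On A1, G sits at bearing 90° from A; a 129° counterclockwise sweep puts Z at bearing 219°, so Z = A + 10.5·(cos 219°, sin 219°) = (50.84, -17.11). Tangency of A1 to ZP means the radius AZ is perpendicular to ZP, so ZP runs along (−sin 219°, cos 219°); with |ZP| = 10.3, P = (57.32, -25.11). Then |GP| = |P − G| = 25.17.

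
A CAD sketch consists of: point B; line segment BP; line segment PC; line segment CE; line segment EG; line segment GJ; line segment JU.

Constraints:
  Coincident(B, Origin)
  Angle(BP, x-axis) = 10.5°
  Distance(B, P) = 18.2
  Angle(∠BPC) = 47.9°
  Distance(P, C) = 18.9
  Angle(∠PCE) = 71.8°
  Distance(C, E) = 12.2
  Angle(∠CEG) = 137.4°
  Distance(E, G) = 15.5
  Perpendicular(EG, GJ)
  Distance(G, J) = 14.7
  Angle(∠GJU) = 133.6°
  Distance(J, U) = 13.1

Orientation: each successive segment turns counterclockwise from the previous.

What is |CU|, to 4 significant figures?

21.55

B is at the origin; BP runs at 10.5° with length 18.2, so P = (17.90, 3.317). ∠BPC = 47.9° gives PC at 142.6° from the x-axis; with |PC| = 18.9, C = (2.881, 14.80). ∠PCE = 71.8° gives CE at -109.2° from the x-axis; with |CE| = 12.2, E = (-1.131, 3.275). ∠CEG = 137.4° gives EG at -66.60° from the x-axis; with |EG| = 15.5, G = (5.024, -10.95). EG is perpendicular to GJ, so GJ runs at 23.40°; with |GJ| = 14.7, J = (18.52, -5.112). ∠GJU = 133.6° gives JU at 69.80° from the x-axis; with |JU| = 13.1, U = (23.04, 7.182). Then |CU| = |U − C| = 21.55.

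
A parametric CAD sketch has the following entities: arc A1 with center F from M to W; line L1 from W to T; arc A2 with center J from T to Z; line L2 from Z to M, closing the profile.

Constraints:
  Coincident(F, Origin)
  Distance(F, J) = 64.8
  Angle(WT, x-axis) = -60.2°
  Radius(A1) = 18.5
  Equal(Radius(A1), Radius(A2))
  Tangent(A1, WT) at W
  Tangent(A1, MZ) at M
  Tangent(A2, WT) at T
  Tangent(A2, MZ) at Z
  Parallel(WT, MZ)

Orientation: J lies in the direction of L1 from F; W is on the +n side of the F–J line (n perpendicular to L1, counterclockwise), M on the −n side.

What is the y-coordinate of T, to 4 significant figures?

-47.04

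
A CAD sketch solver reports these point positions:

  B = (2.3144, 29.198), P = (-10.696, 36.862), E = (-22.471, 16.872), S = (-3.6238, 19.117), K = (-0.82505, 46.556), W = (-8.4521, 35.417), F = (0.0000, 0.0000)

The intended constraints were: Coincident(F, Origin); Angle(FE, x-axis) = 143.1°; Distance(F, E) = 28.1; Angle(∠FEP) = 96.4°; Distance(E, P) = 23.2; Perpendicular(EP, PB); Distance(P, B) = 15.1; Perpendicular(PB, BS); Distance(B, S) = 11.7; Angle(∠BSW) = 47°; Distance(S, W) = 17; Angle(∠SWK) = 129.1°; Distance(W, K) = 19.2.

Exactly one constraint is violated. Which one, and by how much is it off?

Distance(W, K) = 19.2 — off by 5.70.

F = (0.00, 0.00) ✓; FE at 143.1° ✓; |FE| = 28.10 ✓; ∠FEP = 96.40° ✓; |EP| = 23.20 ✓; ∠(EP, PB) = 90.00° ✓; |PB| = 15.10 ✓; ∠(PB, BS) = 90.00° ✓; |BS| = 11.70 ✓; ∠BSW = 47.00° ✓; |SW| = 17.00 ✓; ∠SWK = 129.1° ✓; |WK| = 13.50 ✗.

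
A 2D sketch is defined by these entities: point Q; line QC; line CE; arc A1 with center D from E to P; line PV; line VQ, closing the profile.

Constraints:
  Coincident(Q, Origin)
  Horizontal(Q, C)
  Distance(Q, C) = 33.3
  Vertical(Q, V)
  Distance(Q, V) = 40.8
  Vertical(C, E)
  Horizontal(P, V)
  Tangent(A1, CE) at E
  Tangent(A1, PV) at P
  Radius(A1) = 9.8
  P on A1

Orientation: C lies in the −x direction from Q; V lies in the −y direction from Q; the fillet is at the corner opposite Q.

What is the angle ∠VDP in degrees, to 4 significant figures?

67.36°

The virtual corner opposite Q is at (-33.30, -40.80). The tangent condition forces DE to be normal to CE and A1 meets PV tangentially, so DP is at right angles to PV, with radius 9.8, so the center D sits 9.8 in from both sides at D = (-23.50, -31.00). That places the tangent points at E = (-33.30, -31.00) on CE and P = (-23.50, -40.80) on PV. Then cos ∠VDP = DV·DP / (|DV||DP|), giving 67.36°.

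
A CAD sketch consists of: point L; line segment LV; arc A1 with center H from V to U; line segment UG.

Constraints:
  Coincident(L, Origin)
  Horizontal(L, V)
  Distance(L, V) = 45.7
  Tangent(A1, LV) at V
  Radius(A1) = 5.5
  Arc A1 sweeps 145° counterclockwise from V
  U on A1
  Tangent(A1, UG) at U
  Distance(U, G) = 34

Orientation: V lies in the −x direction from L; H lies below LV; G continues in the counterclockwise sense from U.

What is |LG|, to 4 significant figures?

36.22

On A1, V sits at bearing 90° from H; a 145° counterclockwise sweep puts U at bearing 235°, so U = H + 5.5·(cos 235°, sin 235°) = (-48.85, -10.01). Since A1 is tangent to UG there, HU ⟂ UG, so UG runs along (−sin 235°, cos 235°); with |UG| = 34.0, G = (-21.00, -29.51). Then |LG| = |G − L| = 36.22.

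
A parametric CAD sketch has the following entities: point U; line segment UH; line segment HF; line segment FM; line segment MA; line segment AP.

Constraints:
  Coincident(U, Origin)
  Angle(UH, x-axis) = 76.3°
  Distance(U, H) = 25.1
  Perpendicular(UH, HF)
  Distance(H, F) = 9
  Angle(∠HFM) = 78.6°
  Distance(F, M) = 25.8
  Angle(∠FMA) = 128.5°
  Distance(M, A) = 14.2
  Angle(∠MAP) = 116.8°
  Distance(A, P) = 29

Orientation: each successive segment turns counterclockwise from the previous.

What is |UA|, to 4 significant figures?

10.99

U is at the origin; UH runs at 76.3° with length 25.1, so H = (5.945, 24.39). UH ⟂ HF, so HF runs at 166.3°; with |HF| = 9.0, F = (-2.799, 26.52). ∠HFM = 78.6° gives FM at -92.30° from the x-axis; with |FM| = 25.8, M = (-3.835, 0.7382). ∠FMA = 128.5° gives MA at -40.80° from the x-axis; with |MA| = 14.2, A = (6.915, -8.540). Then |UA| = |A − U| = 10.99.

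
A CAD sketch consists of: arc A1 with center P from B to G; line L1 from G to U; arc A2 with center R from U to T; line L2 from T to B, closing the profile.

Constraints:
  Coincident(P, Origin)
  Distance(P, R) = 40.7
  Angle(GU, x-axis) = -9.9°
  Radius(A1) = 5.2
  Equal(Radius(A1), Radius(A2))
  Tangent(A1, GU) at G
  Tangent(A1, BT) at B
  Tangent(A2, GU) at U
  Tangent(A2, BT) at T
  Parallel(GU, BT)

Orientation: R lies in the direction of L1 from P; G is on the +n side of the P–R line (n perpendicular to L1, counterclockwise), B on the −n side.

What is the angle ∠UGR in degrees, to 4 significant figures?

7.281°

The slot axis is L1's direction at -9.9°, so u = (cos -9.9°, sin -9.9°) = (0.9851, -0.1719) and n = (−sin -9.9°, cos -9.9°) = (0.1719, 0.9851). P is at the origin and R lies 40.7 along u from P, so R = 40.7·u = (40.09, -6.998). Tangency of A1 to both parallel lines with radius 5.2 puts G and B at P ± 5.2·n: G = (0.8940, 5.123), B = (-0.8940, -5.123). Equal radii place U and T the same way about R: U = R + 5.2·n = (40.99, -1.875), T = R − 5.2·n = (39.20, -12.12). Then cos ∠UGR = GU·GR / (|GU||GR|), giving 7.281°.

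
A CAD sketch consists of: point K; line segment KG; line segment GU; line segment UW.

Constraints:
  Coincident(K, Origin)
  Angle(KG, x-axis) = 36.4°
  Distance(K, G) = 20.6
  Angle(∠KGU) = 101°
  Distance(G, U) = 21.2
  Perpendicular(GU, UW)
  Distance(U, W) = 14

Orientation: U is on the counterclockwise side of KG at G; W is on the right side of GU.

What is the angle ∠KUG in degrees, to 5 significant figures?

38.822°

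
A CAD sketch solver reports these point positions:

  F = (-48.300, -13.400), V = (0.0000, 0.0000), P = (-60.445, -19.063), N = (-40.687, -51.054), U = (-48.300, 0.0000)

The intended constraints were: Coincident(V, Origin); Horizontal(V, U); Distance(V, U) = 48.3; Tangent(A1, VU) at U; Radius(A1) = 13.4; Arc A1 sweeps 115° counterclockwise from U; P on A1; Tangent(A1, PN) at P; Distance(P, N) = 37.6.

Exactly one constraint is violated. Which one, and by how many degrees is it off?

Tangent(A1, PN) at P — off by 6.70°.

V = (0.00, 0.00) ✓; V.y = 0.00, U.y = 0.00 ✓; |VU| = 48.30 ✓; ∠(FU, UV) = 90.00° ✓; |FU| = 13.40 ✓; bearing(F→P) − bearing(F→U) = 115.0° ✓; |FP| = 13.40 ✓; ∠(FP, PN) = 83.30° ✗; |PN| = 37.60 ✓.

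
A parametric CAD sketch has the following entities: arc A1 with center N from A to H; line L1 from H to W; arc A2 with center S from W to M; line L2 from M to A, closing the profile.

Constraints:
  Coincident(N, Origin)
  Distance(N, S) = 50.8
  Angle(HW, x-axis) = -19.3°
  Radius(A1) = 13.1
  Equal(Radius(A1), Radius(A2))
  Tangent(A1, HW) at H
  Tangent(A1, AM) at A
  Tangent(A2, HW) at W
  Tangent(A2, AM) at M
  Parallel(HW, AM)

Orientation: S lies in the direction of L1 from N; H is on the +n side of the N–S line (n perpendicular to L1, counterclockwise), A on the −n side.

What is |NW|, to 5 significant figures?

52.462

The slot axis is L1's direction at -19.3°, so u = (cos -19.3°, sin -19.3°) = (0.94380, -0.33051) and n = (−sin -19.3°, cos -19.3°) = (0.33051, 0.94380). N is at the origin and S lies 50.8 along u from N, so S = 50.8·u = (47.945, -16.790). Tangency of A1 to both parallel lines with radius 13.1 puts H and A at N ± 13.1·n: H = (4.3297, 12.364), A = (-4.3297, -12.364). Equal radii place W and M the same way about S: W = S + 13.1·n = (52.275, -4.4263), M = S − 13.1·n = (43.615, -29.154). Then |NW| = |W − N| = 52.462.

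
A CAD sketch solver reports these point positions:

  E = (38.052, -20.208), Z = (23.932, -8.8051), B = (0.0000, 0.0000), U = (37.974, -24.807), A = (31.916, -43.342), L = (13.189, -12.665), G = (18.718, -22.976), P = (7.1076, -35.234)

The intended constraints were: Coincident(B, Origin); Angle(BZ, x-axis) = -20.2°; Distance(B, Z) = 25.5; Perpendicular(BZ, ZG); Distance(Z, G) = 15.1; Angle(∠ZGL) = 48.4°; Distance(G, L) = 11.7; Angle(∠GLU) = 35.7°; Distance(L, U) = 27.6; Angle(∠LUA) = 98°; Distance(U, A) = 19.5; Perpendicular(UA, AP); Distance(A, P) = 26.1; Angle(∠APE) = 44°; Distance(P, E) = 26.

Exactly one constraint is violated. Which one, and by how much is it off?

Distance(P, E) = 26 — off by 8.40.

B = (0.00, 0.00) ✓; BZ at -20.20° ✓; |BZ| = 25.50 ✓; ∠(BZ, ZG) = 90.00° ✓; |ZG| = 15.10 ✓; ∠ZGL = 48.40° ✓; |GL| = 11.70 ✓; ∠GLU = 35.70° ✓; |LU| = 27.60 ✓; ∠LUA = 98.00° ✓; |UA| = 19.50 ✓; ∠(UA, AP) = 90.00° ✓; |AP| = 26.10 ✓; ∠APE = 44.00° ✓; |PE| = 34.40 ✗.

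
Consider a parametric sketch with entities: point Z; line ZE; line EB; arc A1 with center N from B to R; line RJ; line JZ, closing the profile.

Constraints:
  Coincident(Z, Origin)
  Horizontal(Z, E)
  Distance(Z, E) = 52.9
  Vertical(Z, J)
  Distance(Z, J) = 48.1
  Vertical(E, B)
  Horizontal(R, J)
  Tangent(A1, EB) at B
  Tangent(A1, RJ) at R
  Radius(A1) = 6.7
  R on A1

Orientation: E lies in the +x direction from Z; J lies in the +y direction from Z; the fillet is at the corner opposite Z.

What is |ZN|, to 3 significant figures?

62.0

Z is at the origin; Z and E share the same y with |ZE| = 52.9 and E on the +x side, so E = (52.9, 0.00). Z and J share the same x with |ZJ| = 48.1 and J on the +y side, so J = (0.00, 48.1). The virtual corner opposite Z is at (52.9, 48.1). The tangent condition forces NB to be normal to EB and the tangent condition forces NR to be normal to RJ, with radius 6.7, so the center N sits 6.7 in from both sides at N = (46.2, 41.4). Then |ZN| = |N − Z| = 62.0.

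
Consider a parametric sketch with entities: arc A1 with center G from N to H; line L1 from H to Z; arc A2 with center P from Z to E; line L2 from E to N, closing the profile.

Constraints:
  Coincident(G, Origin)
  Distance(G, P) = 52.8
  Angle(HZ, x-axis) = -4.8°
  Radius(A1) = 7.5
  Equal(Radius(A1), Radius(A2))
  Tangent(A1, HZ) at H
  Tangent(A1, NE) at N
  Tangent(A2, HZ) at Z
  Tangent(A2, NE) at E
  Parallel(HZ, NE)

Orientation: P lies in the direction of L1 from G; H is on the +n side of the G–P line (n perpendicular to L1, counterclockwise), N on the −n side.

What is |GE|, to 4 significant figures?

53.33

The slot axis is L1's direction at -4.8°, so u = (cos -4.8°, sin -4.8°) = (0.9965, -0.08368) and n = (−sin -4.8°, cos -4.8°) = (0.08368, 0.9965). G is at the origin and P lies 52.8 along u from G, so P = 52.8·u = (52.61, -4.418). Tangency of A1 to both parallel lines with radius 7.5 puts H and N at G ± 7.5·n: H = (0.6276, 7.474), N = (-0.6276, -7.474). Equal radii place Z and E the same way about P: Z = P + 7.5·n = (53.24, 3.056), E = P − 7.5·n = (51.99, -11.89). Then |GE| = |E − G| = 53.33.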